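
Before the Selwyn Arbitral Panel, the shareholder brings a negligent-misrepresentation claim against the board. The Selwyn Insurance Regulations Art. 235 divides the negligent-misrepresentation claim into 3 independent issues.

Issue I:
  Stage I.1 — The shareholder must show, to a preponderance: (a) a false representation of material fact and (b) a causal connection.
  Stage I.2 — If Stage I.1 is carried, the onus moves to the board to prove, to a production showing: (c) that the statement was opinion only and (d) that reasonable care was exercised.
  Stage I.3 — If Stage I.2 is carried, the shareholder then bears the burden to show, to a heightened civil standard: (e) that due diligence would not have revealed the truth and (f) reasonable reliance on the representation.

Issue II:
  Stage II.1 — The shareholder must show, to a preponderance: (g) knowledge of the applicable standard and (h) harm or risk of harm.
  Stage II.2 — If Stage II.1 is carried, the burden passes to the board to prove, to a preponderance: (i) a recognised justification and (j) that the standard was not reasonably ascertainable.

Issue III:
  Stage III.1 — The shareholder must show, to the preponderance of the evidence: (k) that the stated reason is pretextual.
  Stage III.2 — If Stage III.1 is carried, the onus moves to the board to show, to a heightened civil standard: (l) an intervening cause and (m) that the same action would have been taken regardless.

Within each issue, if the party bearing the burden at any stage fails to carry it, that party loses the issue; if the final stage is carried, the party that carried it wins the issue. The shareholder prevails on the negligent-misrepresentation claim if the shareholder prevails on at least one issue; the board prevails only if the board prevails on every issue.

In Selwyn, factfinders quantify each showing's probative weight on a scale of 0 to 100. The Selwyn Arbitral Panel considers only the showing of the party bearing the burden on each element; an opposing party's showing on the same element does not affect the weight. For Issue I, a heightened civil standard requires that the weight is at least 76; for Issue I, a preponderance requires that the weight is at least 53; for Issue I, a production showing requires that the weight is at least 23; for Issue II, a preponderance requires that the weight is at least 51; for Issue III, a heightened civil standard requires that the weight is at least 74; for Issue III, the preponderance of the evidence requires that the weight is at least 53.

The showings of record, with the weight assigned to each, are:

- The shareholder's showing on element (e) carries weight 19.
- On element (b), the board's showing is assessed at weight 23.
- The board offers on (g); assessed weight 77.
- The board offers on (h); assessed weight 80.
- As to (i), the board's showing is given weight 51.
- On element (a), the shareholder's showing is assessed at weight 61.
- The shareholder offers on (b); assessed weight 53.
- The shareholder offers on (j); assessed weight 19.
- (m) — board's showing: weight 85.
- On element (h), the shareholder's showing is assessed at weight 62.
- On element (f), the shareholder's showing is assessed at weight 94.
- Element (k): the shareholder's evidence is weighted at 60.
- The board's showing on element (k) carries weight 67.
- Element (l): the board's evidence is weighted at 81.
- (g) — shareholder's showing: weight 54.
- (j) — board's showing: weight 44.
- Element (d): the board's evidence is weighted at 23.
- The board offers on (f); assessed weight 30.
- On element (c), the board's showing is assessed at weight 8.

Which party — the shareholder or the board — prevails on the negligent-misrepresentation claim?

— Issue I —
Stage I.1 — burden on shareholder; standard: a preponderance (weight is at least 53).
    (a): 61 ≥ 53 [met]
    (b): 53 (board's 23 disregarded) ≥ 53 [met]
  Stage I.1 carried; the burden shifts to the board.
Stage I.2 — burden on board; standard: a production showing (weight is at least 23).
    (c): 8 < 23 [not met]
    (d): 23 ≥ 23 [met]
  Stage I.2 not carried; the board fails its burden.
The shareholder prevails on this issue.
— Issue II —
At Stage II.1 the shareholder must meet a preponderance (weight is at least 51): on (g) the weight is 54 (the board's 77 is given no effect), which does reach 51, so (g) meets the standard; on (h) the weight is 62 (the board's 80 is given no effect), ≥ 51, so (h) meets the standard.
  Stage II.1 is satisfied; the onus moves to the board.
At Stage II.2 the board must meet a preponderance (weight is at least 51): on (i) the weight is 51, which does reach 51, so (i) meets the standard; on (j) the weight is 44 (the shareholder's 19 is given no effect), which does not reach 51, so (j) does not meet the standard.
  The board does not carry Stage II.2.
The shareholder prevails on this issue.
— Issue III —
At Stage III.1 the shareholder must meet the preponderance of the evidence (weight is at least 53): on (k) the weight is 60 (the board's 67 is given no effect), which does reach 53, so (k) meets the standard.
  Stage III.1 is satisfied; the onus moves to the board.
At Stage III.2 the board must meet a heightened civil standard (weight is at least 74): on (l) the weight is 81, ≥ 74, so (l) meets the standard; on (m) the weight is 85, which does reach 74, so (m) meets the standard.
  The board carries the last stage.
Every stage carried; the board prevails on this issue.
Per-issue: Issue I → shareholder; Issue II → shareholder; Issue III → board. The shareholder must prevail on at least one issue; overall, the shareholder prevails.

shareholder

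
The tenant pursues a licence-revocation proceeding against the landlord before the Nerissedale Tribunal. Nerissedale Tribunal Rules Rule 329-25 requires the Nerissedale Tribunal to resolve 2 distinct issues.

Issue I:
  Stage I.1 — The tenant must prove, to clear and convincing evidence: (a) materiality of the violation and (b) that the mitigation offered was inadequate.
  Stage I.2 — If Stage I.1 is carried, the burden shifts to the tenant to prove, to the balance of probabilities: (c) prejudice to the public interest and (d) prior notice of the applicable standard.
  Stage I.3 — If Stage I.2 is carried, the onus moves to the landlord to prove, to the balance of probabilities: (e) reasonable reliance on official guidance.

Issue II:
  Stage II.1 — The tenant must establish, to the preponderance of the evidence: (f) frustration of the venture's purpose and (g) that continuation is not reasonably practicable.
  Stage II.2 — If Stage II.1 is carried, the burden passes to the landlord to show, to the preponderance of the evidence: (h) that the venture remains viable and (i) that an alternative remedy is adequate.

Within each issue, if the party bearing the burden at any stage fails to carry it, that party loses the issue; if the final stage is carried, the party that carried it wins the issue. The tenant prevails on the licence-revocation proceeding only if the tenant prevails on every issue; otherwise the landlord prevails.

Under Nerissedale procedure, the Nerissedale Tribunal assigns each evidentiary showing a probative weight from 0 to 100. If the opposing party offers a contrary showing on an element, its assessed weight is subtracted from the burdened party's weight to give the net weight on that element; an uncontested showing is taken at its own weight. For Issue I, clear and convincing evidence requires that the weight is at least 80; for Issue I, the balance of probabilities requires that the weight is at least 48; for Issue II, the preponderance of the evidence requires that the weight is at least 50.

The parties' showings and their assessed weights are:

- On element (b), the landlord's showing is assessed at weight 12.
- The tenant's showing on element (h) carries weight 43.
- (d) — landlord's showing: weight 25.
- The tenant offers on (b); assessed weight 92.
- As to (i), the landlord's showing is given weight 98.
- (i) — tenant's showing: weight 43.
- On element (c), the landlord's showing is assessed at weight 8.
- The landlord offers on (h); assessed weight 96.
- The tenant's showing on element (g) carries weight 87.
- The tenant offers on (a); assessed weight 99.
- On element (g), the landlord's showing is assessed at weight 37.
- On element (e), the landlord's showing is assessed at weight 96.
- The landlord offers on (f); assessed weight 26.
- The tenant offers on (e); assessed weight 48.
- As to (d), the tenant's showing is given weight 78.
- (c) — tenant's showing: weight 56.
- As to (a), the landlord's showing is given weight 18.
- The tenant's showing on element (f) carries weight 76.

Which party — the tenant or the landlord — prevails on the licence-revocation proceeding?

— Issue I —
At Stage I.1 the tenant must meet clear and convincing evidence (weight is at least 80): on (a) the weight is 99 less the opposing 18 gives net 81, which does reach 80, so (a) meets the standard; on (b) the weight is 92 less the opposing 12 gives net 80, which does reach 80, so (b) meets the standard.
  Stage I.1 is satisfied; the tenant continues to bear the burden.
At Stage I.2 the tenant must meet the balance of probabilities (weight is at least 48): on (c) the weight is 56 less the opposing 8 gives net 48, ≥ 48, so (c) meets the standard; on (d) the weight is 78 less the opposing 25 gives net 53, ≥ 48, so (d) meets the standard.
  The tenant carries Stage I.2; the landlord now bears the burden.
At Stage I.3 the landlord must meet the balance of probabilities (weight is at least 48): on (e) the weight is 96 less the opposing 48 gives net 48, which does reach 48, so (e) meets the standard.
  The landlord carries the last stage.
With every stage satisfied, the landlord prevails on this issue.
— Issue II —
Stage II.1 (tenant, the preponderance of the evidence, weight is at least 50): (f) net 76−26=50 ≥ 50 — meets; (g) net 87−37=50 ≥ 50 — meets.
  The tenant carries Stage II.1; the landlord now bears the burden.
Stage II.2 (landlord, the preponderance of the evidence, weight is at least 50): (h) net 96−43=53 ≥ 50 — meets; (i) net 98−43=55 ≥ 50 — meets.
  The landlord carries the last stage.
With every stage satisfied, the landlord prevails on this issue.
Per-issue: Issue I → landlord; Issue II → landlord. The tenant must prevail on every issue; overall, the landlord prevails.

landlord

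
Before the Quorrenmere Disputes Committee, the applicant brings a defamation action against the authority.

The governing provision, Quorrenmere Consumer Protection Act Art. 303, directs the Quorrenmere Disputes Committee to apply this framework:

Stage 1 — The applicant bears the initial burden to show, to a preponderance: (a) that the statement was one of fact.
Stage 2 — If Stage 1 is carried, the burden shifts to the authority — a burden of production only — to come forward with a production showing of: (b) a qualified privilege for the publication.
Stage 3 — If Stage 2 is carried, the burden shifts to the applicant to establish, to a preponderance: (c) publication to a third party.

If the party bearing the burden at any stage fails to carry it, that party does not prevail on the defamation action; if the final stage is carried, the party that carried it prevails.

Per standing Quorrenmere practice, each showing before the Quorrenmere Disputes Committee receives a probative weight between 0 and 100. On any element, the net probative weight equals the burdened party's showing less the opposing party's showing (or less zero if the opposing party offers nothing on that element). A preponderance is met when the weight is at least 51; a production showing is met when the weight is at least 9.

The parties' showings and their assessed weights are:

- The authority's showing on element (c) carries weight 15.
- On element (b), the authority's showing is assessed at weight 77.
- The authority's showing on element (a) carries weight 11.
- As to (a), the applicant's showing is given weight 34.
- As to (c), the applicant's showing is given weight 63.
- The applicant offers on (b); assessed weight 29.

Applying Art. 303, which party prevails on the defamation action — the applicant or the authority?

Stage 1 (applicant, a preponderance, weight is at least 51): (a) net 34−11=23 < 51 — fails.
  Not every element is met, so the applicant fails to carry Stage 1.
So the authority prevails.

authority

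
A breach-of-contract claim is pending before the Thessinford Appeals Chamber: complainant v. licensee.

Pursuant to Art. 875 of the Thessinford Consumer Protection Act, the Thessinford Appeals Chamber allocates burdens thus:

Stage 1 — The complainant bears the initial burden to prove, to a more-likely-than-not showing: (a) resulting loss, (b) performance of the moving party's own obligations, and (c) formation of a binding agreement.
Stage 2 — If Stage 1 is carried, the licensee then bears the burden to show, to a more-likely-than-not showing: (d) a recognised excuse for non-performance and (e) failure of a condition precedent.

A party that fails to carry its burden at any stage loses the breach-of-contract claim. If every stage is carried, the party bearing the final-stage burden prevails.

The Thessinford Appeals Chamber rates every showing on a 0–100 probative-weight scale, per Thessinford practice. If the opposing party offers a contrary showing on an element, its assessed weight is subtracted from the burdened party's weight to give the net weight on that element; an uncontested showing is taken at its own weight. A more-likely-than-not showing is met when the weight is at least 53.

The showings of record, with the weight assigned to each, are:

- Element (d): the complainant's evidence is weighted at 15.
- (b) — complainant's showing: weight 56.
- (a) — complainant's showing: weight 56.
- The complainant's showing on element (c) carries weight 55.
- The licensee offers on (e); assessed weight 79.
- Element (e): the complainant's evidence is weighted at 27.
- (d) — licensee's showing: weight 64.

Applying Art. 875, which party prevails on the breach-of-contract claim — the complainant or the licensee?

complainant

Stage 1 — burden on complainant; standard: a more-likely-than-not showing (weight is at least 53).
    (a): 56 ≥ 53 [met]
    (b): 56 ≥ 53 [met]
    (c): 55 ≥ 53 [met]
  The complainant carries Stage 1; the licensee now bears the burden.
Stage 2 — burden on licensee; standard: a more-likely-than-not showing (weight is at least 53).
    (d): 64 − 15 = 49 < 53 [not met]
    (e): 79 − 27 = 52 < 53 [not met]
  The licensee does not carry Stage 2.
The analysis ends at Stage 2; the complainant prevails.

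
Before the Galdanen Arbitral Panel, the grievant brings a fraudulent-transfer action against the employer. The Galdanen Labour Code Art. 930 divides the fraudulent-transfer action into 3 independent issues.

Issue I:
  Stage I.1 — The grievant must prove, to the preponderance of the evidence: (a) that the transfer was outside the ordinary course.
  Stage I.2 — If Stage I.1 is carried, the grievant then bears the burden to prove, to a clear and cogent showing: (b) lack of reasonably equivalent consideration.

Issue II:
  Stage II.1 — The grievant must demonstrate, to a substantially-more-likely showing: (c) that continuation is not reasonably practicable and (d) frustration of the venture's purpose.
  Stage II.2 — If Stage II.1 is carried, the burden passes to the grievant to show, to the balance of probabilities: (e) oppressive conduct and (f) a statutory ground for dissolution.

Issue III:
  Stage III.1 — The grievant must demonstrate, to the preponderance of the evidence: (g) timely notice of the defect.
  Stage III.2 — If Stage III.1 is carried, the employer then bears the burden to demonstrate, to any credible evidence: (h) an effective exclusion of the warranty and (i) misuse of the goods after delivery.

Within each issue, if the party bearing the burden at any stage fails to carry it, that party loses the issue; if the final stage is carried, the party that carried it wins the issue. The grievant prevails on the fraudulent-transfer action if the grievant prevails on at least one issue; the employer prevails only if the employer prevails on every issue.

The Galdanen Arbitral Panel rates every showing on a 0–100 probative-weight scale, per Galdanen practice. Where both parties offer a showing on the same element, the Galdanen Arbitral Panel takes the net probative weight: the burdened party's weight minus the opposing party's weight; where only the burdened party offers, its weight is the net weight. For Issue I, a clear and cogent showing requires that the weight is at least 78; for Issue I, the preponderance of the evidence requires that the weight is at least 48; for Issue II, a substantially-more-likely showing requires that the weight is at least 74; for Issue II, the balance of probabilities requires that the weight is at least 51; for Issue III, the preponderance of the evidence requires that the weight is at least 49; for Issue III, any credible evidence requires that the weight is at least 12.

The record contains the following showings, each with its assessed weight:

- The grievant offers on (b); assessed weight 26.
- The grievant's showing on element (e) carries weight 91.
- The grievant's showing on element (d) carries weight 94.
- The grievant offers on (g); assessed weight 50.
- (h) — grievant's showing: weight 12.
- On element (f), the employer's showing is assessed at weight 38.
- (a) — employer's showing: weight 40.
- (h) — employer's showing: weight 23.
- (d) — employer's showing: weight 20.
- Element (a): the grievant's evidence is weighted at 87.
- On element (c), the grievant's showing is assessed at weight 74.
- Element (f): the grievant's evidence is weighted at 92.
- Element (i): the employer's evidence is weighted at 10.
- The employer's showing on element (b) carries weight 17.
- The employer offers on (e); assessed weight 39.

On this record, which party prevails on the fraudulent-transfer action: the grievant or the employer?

grievant

— Issue I —
Stage I.1 (grievant, the preponderance of the evidence, weight is at least 48): (a) net 87−40=47 < 48 — fails.
  Stage I.1 not carried; the grievant fails its burden.
The analysis ends at Stage I.1; the employer prevails on this issue.
— Issue II —
Stage II.1 (grievant, a substantially-more-likely showing, weight is at least 74): (c) 74 ≥ 74 — meets; (d) net 94−20=74 ≥ 74 — meets.
  Stage II.1 is satisfied; the grievant continues to bear the burden.
Stage II.2 (grievant, the balance of probabilities, weight is at least 51): (e) net 91−39=52 ≥ 51 — meets; (f) net 92−38=54 ≥ 51 — meets.
  The grievant carries the last stage.
With every stage satisfied, the grievant prevails on this issue.
— Issue III —
Stage III.1 (grievant, the preponderance of the evidence, weight is at least 49): (g) 50 ≥ 49 — meets.
  The grievant carries Stage III.1; the employer now bears the burden.
Stage III.2 (employer, any credible evidence, weight is at least 12): (h) net 23−12=11 < 12 — fails; (i) 10 < 12 — fails.
  The employer does not carry Stage III.2.
The analysis ends at Stage III.2; the grievant prevails on this issue.
Per-issue: Issue I → employer; Issue II → grievant; Issue III → grievant. The grievant must prevail on at least one issue; overall, the grievant prevails.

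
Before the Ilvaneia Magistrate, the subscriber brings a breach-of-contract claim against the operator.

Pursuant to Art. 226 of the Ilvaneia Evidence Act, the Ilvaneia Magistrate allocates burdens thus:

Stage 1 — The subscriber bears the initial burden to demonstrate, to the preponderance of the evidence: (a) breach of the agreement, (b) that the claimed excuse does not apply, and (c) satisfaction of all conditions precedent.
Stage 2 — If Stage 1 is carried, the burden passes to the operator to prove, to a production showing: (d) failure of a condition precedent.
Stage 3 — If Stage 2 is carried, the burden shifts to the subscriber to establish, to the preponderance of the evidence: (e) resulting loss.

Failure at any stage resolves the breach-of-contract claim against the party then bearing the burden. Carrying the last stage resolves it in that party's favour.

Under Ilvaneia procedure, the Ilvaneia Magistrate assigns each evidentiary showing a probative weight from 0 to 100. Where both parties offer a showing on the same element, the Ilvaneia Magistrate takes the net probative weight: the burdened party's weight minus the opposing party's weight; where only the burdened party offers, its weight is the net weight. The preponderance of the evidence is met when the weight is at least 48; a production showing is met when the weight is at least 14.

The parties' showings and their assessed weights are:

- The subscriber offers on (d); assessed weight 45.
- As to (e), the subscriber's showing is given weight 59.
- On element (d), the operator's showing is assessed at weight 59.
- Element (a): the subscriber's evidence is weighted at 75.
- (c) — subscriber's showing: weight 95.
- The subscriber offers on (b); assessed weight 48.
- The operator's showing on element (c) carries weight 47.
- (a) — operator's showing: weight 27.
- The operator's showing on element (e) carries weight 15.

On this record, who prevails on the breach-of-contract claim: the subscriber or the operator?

operator

Stage 1 (subscriber, the preponderance of the evidence, weight is at least 48): (a) net 75−27=48 ≥ 48 — meets; (b) 48 ≥ 48 — meets; (c) net 95−47=48 ≥ 48 — meets.
  Stage 1 carried; the burden shifts to the operator.
Stage 2 (operator, a production showing, weight is at least 14): (d) net 59−45=14 ≥ 14 — meets.
  Stage 2 is satisfied; the onus moves to the subscriber.
Stage 3 (subscriber, the preponderance of the evidence, weight is at least 48): (e) net 59−15=44 < 48 — fails.
  Stage 3 not carried; the subscriber fails its burden.
The operator prevails.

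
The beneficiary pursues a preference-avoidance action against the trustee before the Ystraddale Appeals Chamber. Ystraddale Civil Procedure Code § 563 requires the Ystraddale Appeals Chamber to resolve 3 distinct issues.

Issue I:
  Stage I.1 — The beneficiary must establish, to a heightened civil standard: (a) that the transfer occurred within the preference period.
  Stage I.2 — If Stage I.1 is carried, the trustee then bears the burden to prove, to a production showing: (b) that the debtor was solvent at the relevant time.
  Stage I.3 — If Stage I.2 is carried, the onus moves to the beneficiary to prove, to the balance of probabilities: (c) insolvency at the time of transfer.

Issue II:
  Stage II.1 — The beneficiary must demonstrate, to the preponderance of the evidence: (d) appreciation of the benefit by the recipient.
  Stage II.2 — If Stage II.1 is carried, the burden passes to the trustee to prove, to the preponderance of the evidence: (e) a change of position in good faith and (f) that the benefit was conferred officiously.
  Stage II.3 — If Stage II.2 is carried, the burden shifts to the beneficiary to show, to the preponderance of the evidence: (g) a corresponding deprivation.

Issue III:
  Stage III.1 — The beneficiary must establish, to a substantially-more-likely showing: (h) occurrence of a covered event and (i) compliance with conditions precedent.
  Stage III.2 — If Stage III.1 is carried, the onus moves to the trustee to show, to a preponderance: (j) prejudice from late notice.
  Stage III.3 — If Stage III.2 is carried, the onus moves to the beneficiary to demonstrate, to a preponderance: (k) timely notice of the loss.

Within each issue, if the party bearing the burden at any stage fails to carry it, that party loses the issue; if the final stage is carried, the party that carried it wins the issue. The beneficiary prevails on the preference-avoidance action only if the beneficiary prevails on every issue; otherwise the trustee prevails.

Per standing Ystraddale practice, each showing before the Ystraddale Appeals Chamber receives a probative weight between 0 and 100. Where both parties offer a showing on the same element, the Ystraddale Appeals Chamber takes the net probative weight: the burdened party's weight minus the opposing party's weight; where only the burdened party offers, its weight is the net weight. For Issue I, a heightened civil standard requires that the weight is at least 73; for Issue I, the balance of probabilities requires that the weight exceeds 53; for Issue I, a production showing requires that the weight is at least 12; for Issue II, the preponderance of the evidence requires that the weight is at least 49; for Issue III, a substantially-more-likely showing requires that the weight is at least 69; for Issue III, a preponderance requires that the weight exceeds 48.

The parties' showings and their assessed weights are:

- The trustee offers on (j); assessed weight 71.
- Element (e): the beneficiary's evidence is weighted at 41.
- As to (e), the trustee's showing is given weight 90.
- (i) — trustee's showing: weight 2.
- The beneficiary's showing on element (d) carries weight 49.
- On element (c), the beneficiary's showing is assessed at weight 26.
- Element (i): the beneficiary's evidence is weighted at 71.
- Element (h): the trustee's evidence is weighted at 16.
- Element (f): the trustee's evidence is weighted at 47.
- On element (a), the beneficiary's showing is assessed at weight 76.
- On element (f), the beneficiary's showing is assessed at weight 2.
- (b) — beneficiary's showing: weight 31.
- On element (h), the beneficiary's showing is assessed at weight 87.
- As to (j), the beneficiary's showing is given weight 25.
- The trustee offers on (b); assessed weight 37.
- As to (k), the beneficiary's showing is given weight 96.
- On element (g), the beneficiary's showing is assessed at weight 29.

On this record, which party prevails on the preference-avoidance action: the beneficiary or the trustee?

beneficiary

— Issue I —
Stage I.1 — burden on beneficiary; standard: a heightened civil standard (weight is at least 73).
    (a): 76 ≥ 73 [met]
  All elements met. The burden passes to the trustee.
Stage I.2 — burden on trustee; standard: a production showing (weight is at least 12).
    (b): 37 − 31 = 6 < 12 [not met]
  Not every element is met, so the trustee fails to carry Stage I.2.
The analysis ends at Stage I.2; the beneficiary prevails on this issue.
— Issue II —
Stage II.1 (beneficiary, the preponderance of the evidence, weight is at least 49): (d) 49 ≥ 49 — meets.
  All elements met. The burden passes to the trustee.
Stage II.2 (trustee, the preponderance of the evidence, weight is at least 49): (e) net 90−41=49 ≥ 49 — meets; (f) net 47−2=45 < 49 — fails.
  The trustee does not carry Stage II.2.
So the beneficiary prevails on this issue.
— Issue III —
Stage III.1 — burden on beneficiary; standard: a substantially-more-likely showing (weight is at least 69).
    (h): 87 − 16 = 71 ≥ 69 [met]
    (i): 71 − 2 = 69 ≥ 69 [met]
  All elements met. The burden passes to the trustee.
Stage III.2 — burden on trustee; standard: a preponderance (weight exceeds 48).
    (j): 71 − 25 = 46 ≤ 48 [not met]
  The trustee does not carry Stage III.2.
The analysis ends at Stage III.2; the beneficiary prevails on this issue.
Per-issue: Issue I → beneficiary; Issue II → beneficiary; Issue III → beneficiary. The beneficiary must prevail on every issue; overall, the beneficiary prevails.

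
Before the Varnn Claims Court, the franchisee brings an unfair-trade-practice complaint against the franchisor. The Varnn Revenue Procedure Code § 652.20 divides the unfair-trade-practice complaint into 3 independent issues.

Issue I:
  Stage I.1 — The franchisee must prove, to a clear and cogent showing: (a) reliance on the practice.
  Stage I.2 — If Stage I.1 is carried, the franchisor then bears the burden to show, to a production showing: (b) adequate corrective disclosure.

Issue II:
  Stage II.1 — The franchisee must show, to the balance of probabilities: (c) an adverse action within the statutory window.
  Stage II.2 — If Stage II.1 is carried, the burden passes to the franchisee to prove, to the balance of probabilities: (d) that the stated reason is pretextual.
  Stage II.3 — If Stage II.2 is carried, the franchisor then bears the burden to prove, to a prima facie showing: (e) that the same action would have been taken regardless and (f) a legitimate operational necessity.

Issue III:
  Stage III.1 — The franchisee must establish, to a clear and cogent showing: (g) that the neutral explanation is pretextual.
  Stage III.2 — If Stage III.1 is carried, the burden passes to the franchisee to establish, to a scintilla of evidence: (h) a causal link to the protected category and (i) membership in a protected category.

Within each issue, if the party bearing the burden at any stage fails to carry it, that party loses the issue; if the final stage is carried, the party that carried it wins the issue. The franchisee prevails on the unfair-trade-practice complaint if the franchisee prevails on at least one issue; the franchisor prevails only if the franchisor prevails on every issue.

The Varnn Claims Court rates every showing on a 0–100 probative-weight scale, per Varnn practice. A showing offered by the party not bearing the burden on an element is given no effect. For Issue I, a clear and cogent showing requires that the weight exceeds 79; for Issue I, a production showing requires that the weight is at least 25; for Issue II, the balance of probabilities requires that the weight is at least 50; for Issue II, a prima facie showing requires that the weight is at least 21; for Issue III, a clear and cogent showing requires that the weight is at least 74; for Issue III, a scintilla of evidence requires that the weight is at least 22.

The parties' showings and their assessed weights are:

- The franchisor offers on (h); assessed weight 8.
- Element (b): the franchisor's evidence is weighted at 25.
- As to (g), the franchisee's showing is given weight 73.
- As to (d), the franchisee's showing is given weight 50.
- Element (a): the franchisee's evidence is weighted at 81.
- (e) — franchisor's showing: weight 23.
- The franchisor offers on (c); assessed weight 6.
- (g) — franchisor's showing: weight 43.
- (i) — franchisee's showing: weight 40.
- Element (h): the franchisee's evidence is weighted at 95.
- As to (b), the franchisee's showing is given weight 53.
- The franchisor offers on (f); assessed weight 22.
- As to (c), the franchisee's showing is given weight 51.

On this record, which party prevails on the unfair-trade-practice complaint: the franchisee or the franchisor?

— Issue I —
At Stage I.1 the franchisee must meet a clear and cogent showing (weight exceeds 79): on (a) the weight is 81, > 79, so (a) meets the standard.
  The franchisee carries Stage I.1; the franchisor now bears the burden.
At Stage I.2 the franchisor must meet a production showing (weight is at least 25): on (b) the weight is 25 (the franchisee's 53 is given no effect), ≥ 25, so (b) meets the standard.
  All elements met at the final stage.
With every stage satisfied, the franchisor prevails on this issue.
— Issue II —
Stage II.1 — burden on franchisee; standard: the balance of probabilities (weight is at least 50).
    (c): 51 (franchisor's 6 disregarded) ≥ 50 [met]
  All elements met. The franchisee retains the burden for Stage II.2.
Stage II.2 — burden on franchisee; standard: the balance of probabilities (weight is at least 50).
    (d): 50 ≥ 50 [met]
  Stage II.2 carried; the burden shifts to the franchisor.
Stage II.3 — burden on franchisor; standard: a prima facie showing (weight is at least 21).
    (e): 23 ≥ 21 [met]
    (f): 22 ≥ 21 [met]
  Stage II.3 carried; the final stage is satisfied.
All stages carried — the franchisor prevails on this issue.
— Issue III —
At Stage III.1 the franchisee must meet a clear and cogent showing (weight is at least 74): on (g) the weight is 73 (the franchisor's 43 is given no effect), which does not reach 74, so (g) does not meet the standard.
  Stage III.1 not carried; the franchisee fails its burden.
So the franchisor prevails on this issue.
Per-issue: Issue I → franchisor; Issue II → franchisor; Issue III → franchisor. The franchisee must prevail on at least one issue; overall, the franchisor prevails.

franchisor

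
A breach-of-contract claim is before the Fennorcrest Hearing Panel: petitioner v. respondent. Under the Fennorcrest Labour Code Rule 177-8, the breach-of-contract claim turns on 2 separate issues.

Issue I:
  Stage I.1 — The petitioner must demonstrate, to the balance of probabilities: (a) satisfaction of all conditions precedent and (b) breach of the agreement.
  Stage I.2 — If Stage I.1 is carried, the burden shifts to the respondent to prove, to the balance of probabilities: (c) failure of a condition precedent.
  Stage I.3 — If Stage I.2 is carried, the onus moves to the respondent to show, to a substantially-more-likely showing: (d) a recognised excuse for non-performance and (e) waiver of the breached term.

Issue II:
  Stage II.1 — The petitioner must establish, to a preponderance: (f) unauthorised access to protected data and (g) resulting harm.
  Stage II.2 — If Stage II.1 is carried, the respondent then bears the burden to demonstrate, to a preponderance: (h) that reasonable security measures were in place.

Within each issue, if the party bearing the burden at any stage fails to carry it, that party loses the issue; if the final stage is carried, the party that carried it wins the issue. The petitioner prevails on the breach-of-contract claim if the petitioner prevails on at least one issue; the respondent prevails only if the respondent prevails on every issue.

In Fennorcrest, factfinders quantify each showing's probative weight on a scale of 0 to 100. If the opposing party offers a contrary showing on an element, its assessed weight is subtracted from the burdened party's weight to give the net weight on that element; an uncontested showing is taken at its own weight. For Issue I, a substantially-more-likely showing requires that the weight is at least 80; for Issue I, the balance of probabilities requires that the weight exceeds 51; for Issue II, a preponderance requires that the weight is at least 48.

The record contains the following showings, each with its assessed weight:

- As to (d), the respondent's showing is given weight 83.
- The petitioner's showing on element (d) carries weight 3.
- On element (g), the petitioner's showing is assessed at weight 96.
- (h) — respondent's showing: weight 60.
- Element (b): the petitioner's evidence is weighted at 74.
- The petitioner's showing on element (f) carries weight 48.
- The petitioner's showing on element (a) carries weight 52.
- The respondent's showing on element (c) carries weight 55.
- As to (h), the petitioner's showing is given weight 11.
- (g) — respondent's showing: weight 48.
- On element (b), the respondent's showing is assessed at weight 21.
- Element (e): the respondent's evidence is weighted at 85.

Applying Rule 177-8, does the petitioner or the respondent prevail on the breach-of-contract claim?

— Issue I —
At Stage I.1 the petitioner must meet the balance of probabilities (weight exceeds 51): on (a) the weight is 52, > 51, so (a) meets the standard; on (b) the weight is 74 less the opposing 21 gives net 53, which does exceed 51, so (b) meets the standard.
  Stage I.1 is satisfied; the onus moves to the respondent.
At Stage I.2 the respondent must meet the balance of probabilities (weight exceeds 51): on (c) the weight is 55, > 51, so (c) meets the standard.
  Stage I.2 carried; the burden remains with the respondent.
At Stage I.3 the respondent must meet a substantially-more-likely showing (weight is at least 80): on (d) the weight is 83 less the opposing 3 gives net 80, which does reach 80, so (d) meets the standard; on (e) the weight is 85, which does reach 80, so (e) meets the standard.
  All elements met at the final stage.
With every stage satisfied, the respondent prevails on this issue.
— Issue II —
At Stage II.1 the petitioner must meet a preponderance (weight is at least 48): on (f) the weight is 48, which does reach 48, so (f) meets the standard; on (g) the weight is 96 less the opposing 48 gives net 48, which does reach 48, so (g) meets the standard.
  The petitioner carries Stage II.1; the respondent now bears the burden.
At Stage II.2 the respondent must meet a preponderance (weight is at least 48): on (h) the weight is 60 less the opposing 11 gives net 49, which does reach 48, so (h) meets the standard.
  The respondent carries the last stage.
All stages carried — the respondent prevails on this issue.
Per-issue: Issue I → respondent; Issue II → respondent. The petitioner must prevail on at least one issue; overall, the respondent prevails.

respondent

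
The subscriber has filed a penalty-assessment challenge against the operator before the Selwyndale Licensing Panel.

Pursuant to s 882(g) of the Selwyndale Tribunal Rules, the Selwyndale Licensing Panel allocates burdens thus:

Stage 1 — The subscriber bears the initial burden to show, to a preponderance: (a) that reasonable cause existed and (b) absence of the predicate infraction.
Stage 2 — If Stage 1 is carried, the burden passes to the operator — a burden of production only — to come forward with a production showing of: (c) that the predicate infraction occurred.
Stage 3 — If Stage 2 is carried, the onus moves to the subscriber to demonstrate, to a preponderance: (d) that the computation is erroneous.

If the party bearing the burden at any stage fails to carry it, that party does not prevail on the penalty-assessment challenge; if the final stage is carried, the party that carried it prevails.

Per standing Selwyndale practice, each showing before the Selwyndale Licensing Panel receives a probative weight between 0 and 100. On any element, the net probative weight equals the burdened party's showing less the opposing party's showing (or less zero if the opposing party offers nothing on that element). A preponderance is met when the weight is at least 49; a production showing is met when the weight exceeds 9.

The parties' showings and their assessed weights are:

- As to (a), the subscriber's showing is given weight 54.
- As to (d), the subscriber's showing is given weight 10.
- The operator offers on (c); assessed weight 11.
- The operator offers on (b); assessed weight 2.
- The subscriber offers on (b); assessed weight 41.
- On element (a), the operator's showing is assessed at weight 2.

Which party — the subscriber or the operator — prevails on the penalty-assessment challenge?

Stage 1 — burden on subscriber; standard: a preponderance (weight is at least 49).
    (a): 54 − 2 = 52 ≥ 49 [met]
    (b): 41 − 2 = 39 < 49 [not met]
  The subscriber does not carry Stage 1.
So the operator prevails.

operator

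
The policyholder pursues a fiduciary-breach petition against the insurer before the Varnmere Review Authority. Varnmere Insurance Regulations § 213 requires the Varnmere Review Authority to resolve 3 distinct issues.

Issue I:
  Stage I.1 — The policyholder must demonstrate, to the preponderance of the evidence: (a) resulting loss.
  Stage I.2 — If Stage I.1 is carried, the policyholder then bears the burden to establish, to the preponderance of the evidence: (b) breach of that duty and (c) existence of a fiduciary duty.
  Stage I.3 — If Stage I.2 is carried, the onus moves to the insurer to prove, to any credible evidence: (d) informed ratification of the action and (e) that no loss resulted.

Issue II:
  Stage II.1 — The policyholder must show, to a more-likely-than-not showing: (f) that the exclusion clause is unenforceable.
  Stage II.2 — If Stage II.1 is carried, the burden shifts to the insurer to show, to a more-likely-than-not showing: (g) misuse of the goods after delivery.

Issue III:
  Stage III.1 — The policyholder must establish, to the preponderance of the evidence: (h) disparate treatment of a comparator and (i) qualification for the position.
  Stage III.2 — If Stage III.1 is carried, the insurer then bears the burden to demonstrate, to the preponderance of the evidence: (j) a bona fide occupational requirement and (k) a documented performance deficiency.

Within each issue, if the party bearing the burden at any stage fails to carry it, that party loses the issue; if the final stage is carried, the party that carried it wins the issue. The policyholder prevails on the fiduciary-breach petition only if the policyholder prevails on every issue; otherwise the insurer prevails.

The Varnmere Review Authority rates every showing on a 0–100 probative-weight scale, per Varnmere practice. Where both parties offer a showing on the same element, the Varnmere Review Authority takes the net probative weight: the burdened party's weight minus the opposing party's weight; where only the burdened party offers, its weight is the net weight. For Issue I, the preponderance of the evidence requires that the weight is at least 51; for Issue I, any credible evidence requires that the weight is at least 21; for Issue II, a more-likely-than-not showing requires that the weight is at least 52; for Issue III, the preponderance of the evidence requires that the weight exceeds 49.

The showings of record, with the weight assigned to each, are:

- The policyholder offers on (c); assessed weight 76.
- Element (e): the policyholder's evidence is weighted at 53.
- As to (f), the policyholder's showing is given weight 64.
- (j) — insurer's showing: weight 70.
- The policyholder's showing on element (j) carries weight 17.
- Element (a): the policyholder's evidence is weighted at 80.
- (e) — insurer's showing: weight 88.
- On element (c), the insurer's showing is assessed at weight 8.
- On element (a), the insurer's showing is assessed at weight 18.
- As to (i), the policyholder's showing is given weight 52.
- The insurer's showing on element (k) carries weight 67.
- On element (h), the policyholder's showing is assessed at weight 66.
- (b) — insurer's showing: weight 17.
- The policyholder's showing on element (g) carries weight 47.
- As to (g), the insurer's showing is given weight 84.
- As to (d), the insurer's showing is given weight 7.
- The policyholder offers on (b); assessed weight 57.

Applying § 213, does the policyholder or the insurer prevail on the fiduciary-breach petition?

insurer

— Issue I —
Stage I.1 (policyholder, the preponderance of the evidence, weight is at least 51): (a) net 80−18=62 ≥ 51 — meets.
  All elements met. The policyholder retains the burden for Stage I.2.
Stage I.2 (policyholder, the preponderance of the evidence, weight is at least 51): (b) net 57−17=40 < 51 — fails; (c) net 76−8=68 ≥ 51 — meets.
  Stage I.2 not carried; the policyholder fails its burden.
So the insurer prevails on this issue.
— Issue II —
At Stage II.1 the policyholder must meet a more-likely-than-not showing (weight is at least 52): on (f) the weight is 64, which does reach 52, so (f) meets the standard.
  The policyholder carries Stage II.1; the insurer now bears the burden.
At Stage II.2 the insurer must meet a more-likely-than-not showing (weight is at least 52): on (g) the weight is 84 less the opposing 47 gives net 37, < 52, so (g) does not meet the standard.
  Not every element is met, so the insurer fails to carry Stage II.2.
So the policyholder prevails on this issue.
— Issue III —
Stage III.1 — burden on policyholder; standard: the preponderance of the evidence (weight exceeds 49).
    (h): 66 > 49 [met]
    (i): 52 > 49 [met]
  The policyholder carries Stage III.1; the insurer now bears the burden.
Stage III.2 — burden on insurer; standard: the preponderance of the evidence (weight exceeds 49).
    (j): 70 − 17 = 53 > 49 [met]
    (k): 67 > 49 [met]
  All elements met at the final stage.
Every stage carried; the insurer prevails on this issue.
Per-issue: Issue I → insurer; Issue II → policyholder; Issue III → insurer. The policyholder must prevail on every issue; overall, the insurer prevails.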